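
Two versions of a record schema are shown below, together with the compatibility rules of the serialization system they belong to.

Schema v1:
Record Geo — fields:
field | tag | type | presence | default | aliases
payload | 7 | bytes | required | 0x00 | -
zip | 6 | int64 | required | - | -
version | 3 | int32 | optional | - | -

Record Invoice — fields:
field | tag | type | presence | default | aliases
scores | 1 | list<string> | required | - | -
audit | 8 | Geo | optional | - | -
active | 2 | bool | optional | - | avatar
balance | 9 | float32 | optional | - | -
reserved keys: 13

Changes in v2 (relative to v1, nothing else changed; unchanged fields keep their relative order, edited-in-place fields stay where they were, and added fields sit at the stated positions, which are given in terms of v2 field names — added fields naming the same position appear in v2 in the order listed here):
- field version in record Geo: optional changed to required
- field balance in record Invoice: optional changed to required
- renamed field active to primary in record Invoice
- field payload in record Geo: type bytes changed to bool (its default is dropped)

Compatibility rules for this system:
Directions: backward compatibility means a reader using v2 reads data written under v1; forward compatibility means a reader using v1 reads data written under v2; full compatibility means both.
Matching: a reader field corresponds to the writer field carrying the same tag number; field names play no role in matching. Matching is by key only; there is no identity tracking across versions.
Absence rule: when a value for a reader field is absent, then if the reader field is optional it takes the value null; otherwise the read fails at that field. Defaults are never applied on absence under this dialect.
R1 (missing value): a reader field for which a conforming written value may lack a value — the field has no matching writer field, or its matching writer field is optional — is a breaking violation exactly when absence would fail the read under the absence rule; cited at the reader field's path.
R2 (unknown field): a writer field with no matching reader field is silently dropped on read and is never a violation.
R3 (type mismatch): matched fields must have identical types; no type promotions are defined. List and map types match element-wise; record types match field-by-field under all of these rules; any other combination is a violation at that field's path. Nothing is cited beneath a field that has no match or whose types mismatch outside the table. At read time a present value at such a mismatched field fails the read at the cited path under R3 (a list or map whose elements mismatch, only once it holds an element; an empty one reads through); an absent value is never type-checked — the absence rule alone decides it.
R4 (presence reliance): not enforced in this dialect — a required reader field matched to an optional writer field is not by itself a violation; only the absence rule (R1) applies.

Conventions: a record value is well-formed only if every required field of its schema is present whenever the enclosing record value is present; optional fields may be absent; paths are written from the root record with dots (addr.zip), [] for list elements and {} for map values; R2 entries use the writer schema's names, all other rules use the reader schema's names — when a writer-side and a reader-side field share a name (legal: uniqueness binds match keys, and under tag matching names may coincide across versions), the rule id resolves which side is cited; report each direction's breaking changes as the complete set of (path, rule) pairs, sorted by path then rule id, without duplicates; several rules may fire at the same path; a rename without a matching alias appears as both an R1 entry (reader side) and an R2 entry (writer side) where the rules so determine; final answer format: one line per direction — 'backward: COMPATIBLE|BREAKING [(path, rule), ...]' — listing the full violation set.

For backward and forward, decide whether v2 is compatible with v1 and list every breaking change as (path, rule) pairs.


in Invoice below, arrows point writer -> reader
backward pass over Invoice, reader schema v2, writer schema v1:
  scores: list<string> -> list<string>, writer required; from scores
  audit: Geo -> Geo, writer optional; from audit
  primary: bool -> bool, writer optional; from active
  balance: float32 -> float32, writer optional; from balance
  audit.payload: bytes -> bool, writer required; from audit.payload
  audit.zip: int64 -> int64, writer required; from audit.zip
  audit.version: int32 -> int32, writer optional; from audit.version
  breaking: (audit.payload, R3)
  breaking: (audit.version, R1)
  breaking: (balance, R1)
  => backward: BREAKING (3)
forward pass over Invoice, reader schema v1, writer schema v2:
  scores: list<string> -> list<string>, writer required; from scores
  audit: Geo -> Geo, writer optional; from audit
  active: bool -> bool, writer optional; from primary
  balance: float32 -> float32, writer required; from balance
  audit.payload: bool -> bytes, writer required; from audit.payload
  audit.zip: int64 -> int64, writer required; from audit.zip
  audit.version: int32 -> int32, writer required; from audit.version
  breaking: (audit.payload, R3)
  => forward: BREAKING (1)

backward: BREAKING [(audit.payload, R3), (audit.version, R1), (balance, R1)]; forward: BREAKING [(audit.payload, R3)]


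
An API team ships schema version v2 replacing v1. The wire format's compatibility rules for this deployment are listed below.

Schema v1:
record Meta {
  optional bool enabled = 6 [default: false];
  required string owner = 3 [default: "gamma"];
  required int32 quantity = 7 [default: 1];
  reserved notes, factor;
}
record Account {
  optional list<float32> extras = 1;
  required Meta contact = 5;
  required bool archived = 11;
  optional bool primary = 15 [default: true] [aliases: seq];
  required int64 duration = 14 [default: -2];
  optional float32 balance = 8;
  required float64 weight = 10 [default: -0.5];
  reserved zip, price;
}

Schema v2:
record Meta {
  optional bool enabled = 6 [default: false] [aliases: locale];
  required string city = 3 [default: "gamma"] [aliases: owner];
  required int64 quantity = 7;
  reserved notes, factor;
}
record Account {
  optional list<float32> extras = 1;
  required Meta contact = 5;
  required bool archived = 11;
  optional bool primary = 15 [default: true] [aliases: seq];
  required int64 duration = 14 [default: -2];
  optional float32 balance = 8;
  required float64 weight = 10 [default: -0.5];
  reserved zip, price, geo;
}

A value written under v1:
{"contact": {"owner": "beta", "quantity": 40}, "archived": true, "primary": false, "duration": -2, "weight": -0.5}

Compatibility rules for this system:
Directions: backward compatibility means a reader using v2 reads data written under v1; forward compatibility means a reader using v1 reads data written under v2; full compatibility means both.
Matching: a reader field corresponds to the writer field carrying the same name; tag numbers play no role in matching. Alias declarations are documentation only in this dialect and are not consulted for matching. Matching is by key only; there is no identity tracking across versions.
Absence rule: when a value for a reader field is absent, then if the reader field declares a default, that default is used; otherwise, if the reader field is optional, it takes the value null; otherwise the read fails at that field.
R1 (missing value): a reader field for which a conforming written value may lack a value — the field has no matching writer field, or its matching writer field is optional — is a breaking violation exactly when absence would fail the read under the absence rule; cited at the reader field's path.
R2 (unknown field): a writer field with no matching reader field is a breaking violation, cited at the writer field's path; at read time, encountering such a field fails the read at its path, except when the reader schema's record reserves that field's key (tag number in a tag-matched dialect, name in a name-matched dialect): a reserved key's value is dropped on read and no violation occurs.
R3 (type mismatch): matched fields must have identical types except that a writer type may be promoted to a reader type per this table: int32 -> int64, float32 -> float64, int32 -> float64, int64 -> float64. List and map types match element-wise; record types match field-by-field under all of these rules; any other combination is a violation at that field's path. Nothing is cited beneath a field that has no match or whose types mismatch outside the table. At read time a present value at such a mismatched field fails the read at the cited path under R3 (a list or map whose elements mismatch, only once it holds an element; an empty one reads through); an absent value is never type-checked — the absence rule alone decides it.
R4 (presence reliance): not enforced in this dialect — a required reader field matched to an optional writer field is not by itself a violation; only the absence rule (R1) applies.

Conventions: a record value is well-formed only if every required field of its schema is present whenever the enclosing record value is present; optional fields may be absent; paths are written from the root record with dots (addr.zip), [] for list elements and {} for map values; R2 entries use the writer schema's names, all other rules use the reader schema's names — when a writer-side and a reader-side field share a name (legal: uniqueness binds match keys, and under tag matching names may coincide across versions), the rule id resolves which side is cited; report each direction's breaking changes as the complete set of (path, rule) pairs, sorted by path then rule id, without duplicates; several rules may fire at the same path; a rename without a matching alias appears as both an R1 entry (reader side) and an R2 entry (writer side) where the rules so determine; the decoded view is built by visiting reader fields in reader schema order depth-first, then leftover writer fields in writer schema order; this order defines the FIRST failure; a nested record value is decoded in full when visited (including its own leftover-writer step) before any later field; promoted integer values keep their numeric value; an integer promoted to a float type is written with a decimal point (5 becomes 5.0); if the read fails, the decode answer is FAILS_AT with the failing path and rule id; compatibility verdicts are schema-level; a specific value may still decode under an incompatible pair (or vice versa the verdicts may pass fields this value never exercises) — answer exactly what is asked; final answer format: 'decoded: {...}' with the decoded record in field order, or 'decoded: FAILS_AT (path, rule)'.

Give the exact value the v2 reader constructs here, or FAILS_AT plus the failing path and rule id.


decoded: FAILS_AT (contact.owner, R2)

in Account below, arrows point writer -> reader
migrating the Account value to v2:
  extras := null (absent, optional -> null)
  contact.enabled := false (absent -> default)
  contact.city := "gamma" (absent -> default)
  contact.quantity := 40 (int32 -> int64)
  read fails at contact.owner under R2 (unknown field)
  => FAILS_AT (contact.owner, R2)
checking off the Account differences that do not matter here:
  field quantity in record Meta: type int32 changed to int64 (its default is dropped) -> changes Account's schema-level verdicts only — the decode of this value is the same


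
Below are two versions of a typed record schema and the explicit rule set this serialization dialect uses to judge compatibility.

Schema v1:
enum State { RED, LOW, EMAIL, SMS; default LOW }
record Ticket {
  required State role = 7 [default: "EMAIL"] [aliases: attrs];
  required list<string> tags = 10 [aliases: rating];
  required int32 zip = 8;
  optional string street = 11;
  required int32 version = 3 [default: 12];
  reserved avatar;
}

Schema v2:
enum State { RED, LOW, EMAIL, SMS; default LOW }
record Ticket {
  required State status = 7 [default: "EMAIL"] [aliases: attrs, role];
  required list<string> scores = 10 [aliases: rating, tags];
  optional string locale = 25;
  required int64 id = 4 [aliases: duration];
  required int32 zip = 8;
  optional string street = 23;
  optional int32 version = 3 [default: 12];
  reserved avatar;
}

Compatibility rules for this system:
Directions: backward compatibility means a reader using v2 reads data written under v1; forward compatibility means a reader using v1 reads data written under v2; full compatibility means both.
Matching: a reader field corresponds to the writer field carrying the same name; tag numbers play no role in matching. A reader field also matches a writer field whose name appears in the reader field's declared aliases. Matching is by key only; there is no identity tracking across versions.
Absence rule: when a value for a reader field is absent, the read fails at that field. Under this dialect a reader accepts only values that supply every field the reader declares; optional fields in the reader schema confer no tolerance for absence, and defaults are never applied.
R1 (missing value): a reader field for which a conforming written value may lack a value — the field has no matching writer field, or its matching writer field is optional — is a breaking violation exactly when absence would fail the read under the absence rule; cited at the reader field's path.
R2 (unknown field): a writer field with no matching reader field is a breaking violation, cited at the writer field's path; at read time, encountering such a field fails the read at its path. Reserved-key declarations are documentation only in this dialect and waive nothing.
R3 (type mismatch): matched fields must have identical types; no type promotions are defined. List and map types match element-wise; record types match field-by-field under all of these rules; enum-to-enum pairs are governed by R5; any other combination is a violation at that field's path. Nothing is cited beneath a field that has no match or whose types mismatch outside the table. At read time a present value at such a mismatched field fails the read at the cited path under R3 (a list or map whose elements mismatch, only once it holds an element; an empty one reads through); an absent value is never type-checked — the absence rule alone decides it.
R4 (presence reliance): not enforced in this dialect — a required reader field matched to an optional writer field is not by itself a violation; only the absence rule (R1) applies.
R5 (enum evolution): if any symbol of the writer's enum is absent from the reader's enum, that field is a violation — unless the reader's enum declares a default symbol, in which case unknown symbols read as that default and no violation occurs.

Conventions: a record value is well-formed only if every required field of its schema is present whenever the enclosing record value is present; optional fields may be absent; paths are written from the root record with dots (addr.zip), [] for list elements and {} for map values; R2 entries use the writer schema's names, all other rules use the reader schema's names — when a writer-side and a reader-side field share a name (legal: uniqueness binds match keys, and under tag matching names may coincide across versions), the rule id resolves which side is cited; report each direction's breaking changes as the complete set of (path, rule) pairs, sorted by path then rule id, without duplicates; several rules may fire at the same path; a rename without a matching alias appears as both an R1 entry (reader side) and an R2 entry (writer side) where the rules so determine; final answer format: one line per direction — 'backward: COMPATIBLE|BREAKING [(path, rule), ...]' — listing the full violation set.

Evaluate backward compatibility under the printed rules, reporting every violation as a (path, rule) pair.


backward: BREAKING [(id, R1), (locale, R1), (street, R1)]

in Ticket below, arrows point writer -> reader
backward on Ticket — v2 reading data written by v1:
  status <- role (State -> State, writer required)
  scores <- tags (list<string> -> list<string>, writer required)
  no writer field matches reader locale
  no writer field matches reader id
  zip <- zip (int32 -> int32, writer required)
  street <- street (string -> string, writer optional)
  version <- version (int32 -> int32, writer required)
  breaking: (id, R1)
  breaking: (locale, R1)
  breaking: (street, R1)
  => backward verdict for Ticket: BREAKING, 3 violation(s)
the rest of the Ticket diff is inert for this question:
  field version in record Ticket: required changed to optional -> matters only for Ticket's forward compatibility — outside the asked direction
  renamed field tags to scores in record Ticket (alias tags declared on the renamed field) -> matters only for Ticket's forward compatibility — outside the asked direction
  renamed field role to status in record Ticket (alias role declared on the renamed field) -> matters only for Ticket's forward compatibility — outside the asked direction
  field street in record Ticket: tag 11 changed to 23 -> inert for the asked Ticket verdict: nothing fires


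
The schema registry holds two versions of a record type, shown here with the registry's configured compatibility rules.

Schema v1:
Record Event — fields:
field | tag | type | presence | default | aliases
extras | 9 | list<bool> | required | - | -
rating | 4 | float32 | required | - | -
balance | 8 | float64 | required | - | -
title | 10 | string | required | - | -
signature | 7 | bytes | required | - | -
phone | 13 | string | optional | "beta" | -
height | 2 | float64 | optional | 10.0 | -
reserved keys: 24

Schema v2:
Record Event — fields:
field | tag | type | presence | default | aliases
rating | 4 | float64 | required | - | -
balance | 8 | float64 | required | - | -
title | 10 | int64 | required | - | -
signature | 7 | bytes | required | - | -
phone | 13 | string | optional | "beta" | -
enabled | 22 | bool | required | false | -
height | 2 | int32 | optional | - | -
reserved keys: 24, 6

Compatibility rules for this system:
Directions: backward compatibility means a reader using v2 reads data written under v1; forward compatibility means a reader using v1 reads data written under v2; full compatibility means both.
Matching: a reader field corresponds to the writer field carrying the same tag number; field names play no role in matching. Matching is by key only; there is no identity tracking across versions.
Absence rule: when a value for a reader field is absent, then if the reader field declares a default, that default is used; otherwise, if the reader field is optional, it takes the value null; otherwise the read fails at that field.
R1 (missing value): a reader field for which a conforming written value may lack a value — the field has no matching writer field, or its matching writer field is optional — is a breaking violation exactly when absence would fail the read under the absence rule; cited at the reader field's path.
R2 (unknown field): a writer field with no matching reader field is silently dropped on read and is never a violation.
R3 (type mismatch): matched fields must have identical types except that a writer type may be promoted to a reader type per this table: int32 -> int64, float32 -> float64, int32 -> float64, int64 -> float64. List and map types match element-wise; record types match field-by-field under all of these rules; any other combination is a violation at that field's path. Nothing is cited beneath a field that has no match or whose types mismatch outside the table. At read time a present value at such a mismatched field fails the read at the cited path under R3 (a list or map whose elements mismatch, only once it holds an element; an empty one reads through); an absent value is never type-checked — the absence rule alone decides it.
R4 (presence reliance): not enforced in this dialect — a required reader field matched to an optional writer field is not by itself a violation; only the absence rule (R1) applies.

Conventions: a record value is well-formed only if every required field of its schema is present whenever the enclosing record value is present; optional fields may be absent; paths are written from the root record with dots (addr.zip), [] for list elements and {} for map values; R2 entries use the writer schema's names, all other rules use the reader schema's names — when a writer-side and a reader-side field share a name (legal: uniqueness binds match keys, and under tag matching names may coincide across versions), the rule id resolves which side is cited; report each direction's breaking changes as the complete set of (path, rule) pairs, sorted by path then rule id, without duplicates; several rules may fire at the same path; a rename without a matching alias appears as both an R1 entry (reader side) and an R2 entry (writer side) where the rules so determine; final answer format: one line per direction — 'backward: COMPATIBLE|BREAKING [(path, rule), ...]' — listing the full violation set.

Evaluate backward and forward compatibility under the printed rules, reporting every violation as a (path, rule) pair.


the writer's type comes first in each Event pair
checking backward for Event: reader v2 against writer v1:
  rating <- rating (float32 -> float64, writer required)
  balance <- balance (float64 -> float64, writer required)
  title <- title (string -> int64, writer required)
  signature <- signature (bytes -> bytes, writer required)
  phone <- phone (string -> string, writer optional)
  no writer field matches reader enabled
  height <- height (float64 -> int32, writer optional)
  leftover writer field: extras
  R3 fires at height
  R3 fires at title
  backward on Event therefore BREAKING (2)
checking forward for Event: reader v1 against writer v2:
  no writer field matches reader extras
  rating <- rating (float64 -> float32, writer required)
  balance <- balance (float64 -> float64, writer required)
  title <- title (int64 -> string, writer required)
  signature <- signature (bytes -> bytes, writer required)
  phone <- phone (string -> string, writer optional)
  height <- height (int32 -> float64, writer optional)
  leftover writer field: enabled
  R1 fires at extras
  R3 fires at rating
  R3 fires at title
  forward on Event therefore BREAKING (3)

backward: BREAKING [(height, R3), (title, R3)]; forward: BREAKING [(extras, R1), (rating, R3), (title, R3)]


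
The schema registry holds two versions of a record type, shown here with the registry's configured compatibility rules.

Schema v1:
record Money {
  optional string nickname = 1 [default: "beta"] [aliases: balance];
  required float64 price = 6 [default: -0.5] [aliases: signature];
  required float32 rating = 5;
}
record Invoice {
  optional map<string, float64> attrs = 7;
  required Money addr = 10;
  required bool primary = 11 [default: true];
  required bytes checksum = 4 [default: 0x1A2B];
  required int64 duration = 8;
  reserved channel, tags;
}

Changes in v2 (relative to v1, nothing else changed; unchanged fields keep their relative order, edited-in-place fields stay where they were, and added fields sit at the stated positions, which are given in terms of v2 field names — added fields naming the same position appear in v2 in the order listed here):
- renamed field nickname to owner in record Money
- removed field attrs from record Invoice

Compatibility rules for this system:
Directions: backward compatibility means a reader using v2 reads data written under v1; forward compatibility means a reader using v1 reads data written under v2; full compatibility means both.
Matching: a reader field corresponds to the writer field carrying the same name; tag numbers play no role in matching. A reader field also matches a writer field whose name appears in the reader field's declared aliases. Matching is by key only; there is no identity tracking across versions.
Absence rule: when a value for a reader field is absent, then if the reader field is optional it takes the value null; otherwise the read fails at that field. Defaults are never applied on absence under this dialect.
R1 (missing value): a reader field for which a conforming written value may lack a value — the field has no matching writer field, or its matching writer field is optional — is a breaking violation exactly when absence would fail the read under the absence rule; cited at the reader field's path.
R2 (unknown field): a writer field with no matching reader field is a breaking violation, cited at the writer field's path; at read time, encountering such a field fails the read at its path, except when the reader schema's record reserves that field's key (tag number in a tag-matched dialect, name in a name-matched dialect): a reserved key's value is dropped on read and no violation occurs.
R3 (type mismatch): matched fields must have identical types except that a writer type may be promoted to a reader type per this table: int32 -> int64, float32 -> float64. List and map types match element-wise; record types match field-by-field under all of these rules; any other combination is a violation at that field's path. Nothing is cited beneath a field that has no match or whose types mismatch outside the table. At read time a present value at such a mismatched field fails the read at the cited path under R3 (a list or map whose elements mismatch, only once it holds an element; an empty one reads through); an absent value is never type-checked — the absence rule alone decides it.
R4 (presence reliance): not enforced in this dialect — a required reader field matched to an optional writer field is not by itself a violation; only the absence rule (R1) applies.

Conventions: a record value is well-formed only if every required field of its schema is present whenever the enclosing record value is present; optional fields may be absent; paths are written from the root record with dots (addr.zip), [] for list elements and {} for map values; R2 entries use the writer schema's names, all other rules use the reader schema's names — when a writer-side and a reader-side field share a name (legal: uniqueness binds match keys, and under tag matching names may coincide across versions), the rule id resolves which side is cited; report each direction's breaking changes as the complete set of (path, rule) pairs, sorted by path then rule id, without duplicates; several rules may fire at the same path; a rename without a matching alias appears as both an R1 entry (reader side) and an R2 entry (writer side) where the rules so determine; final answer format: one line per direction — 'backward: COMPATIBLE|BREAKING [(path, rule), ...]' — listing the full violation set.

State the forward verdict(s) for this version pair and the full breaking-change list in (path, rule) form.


the writer's type comes first in each Invoice pair
forward pass over Invoice, reader schema v1, writer schema v2:
  attrs has no writer counterpart
  addr: paired with writer addr (Money -> Money; writer required)
  primary: paired with writer primary (bool -> bool; writer required)
  checksum: paired with writer checksum (bytes -> bytes; writer required)
  duration: paired with writer duration (int64 -> int64; writer required)
  addr.nickname has no writer counterpart
  addr.price: paired with writer addr.price (float64 -> float64; writer required)
  addr.rating: paired with writer addr.rating (float32 -> float32; writer required)
  leftover writer field: addr.owner
  R2 fires at addr.owner
  => forward verdict for Invoice: BREAKING, 1 violation(s)
checking off the Invoice differences that do not matter here:
  removed field attrs from record Invoice -> affects backward compatibility only, which is not asked

forward: BREAKING [(addr.owner, R2)]


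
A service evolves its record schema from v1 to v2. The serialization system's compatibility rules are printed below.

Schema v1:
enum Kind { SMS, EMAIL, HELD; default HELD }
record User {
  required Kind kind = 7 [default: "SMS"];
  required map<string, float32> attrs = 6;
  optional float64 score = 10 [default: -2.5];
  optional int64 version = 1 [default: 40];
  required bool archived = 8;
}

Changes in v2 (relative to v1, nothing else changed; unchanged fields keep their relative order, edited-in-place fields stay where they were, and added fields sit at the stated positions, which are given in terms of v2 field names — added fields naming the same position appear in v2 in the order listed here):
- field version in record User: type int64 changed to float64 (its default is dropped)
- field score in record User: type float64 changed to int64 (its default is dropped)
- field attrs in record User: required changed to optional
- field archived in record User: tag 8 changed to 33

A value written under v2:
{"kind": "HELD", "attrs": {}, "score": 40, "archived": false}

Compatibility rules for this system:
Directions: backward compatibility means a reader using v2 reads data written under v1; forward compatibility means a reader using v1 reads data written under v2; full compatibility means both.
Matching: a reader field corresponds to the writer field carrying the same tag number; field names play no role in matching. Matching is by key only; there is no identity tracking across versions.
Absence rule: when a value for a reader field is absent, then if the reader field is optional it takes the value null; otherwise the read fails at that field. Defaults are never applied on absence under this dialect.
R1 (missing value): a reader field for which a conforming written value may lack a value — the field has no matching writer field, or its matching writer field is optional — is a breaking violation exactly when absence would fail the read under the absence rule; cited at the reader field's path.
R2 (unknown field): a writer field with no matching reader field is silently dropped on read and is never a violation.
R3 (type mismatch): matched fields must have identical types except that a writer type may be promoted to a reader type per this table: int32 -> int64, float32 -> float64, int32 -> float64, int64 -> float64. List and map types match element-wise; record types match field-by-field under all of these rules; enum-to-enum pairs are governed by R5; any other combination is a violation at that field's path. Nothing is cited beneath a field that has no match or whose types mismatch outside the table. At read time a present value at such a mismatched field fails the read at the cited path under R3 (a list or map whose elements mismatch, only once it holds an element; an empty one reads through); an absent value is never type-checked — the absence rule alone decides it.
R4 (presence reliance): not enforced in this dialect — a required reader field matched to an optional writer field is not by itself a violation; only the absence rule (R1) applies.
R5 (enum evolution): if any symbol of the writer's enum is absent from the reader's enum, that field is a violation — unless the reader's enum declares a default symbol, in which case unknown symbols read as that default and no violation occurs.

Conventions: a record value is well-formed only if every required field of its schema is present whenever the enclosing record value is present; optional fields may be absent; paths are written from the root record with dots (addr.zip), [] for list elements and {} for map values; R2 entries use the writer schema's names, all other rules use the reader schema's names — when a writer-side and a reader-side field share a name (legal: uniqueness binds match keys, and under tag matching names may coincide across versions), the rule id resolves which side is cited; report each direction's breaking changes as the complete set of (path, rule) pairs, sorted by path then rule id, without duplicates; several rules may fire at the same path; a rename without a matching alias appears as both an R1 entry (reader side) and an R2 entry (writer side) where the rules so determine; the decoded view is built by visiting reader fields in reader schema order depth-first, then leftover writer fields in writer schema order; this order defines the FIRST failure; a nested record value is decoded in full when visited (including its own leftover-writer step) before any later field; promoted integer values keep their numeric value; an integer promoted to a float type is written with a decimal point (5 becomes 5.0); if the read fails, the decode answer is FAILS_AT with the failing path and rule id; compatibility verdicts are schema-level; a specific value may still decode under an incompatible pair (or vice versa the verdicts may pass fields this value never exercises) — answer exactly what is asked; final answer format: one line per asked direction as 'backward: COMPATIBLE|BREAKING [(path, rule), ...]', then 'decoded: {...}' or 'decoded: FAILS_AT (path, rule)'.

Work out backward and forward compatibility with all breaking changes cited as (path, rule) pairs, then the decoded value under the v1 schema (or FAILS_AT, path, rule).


in User below, arrows point writer -> reader
checking backward for User: reader v2 against writer v1:
  writer required, Kind -> Kind: reader kind maps from writer kind
  writer required, map<string, float32> -> map<string, float32>: reader attrs maps from writer attrs
  writer optional, float64 -> int64: reader score maps from writer score
  writer optional, int64 -> float64: reader version maps from writer version
  archived: no writer match
  writer field archived has no reader counterpart
  rule R1 violated at archived
  rule R3 violated at score
  => 2 violation(s): backward is BREAKING for User
checking forward for User: reader v1 against writer v2:
  writer required, Kind -> Kind: reader kind maps from writer kind
  writer optional, map<string, float32> -> map<string, float32>: reader attrs maps from writer attrs
  writer optional, int64 -> float64: reader score maps from writer score
  writer optional, float64 -> int64: reader version maps from writer version
  archived: no writer match
  writer field archived has no reader counterpart
  rule R1 violated at archived
  rule R1 violated at attrs
  rule R3 violated at version
  => 3 violation(s): forward is BREAKING for User
decode walk for User under reader schema v1:
  kind := "HELD"
  attrs := {}
  score := 40.0 (int64 -> float64)
  version := null (absent, optional -> null)
  read fails at archived under R1 (no fill)
  => FAILS_AT (archived, R1)

backward: BREAKING [(archived, R1), (score, R3)]; forward: BREAKING [(archived, R1), (attrs, R1), (version, R3)]; decoded: FAILS_AT (archived, R1)


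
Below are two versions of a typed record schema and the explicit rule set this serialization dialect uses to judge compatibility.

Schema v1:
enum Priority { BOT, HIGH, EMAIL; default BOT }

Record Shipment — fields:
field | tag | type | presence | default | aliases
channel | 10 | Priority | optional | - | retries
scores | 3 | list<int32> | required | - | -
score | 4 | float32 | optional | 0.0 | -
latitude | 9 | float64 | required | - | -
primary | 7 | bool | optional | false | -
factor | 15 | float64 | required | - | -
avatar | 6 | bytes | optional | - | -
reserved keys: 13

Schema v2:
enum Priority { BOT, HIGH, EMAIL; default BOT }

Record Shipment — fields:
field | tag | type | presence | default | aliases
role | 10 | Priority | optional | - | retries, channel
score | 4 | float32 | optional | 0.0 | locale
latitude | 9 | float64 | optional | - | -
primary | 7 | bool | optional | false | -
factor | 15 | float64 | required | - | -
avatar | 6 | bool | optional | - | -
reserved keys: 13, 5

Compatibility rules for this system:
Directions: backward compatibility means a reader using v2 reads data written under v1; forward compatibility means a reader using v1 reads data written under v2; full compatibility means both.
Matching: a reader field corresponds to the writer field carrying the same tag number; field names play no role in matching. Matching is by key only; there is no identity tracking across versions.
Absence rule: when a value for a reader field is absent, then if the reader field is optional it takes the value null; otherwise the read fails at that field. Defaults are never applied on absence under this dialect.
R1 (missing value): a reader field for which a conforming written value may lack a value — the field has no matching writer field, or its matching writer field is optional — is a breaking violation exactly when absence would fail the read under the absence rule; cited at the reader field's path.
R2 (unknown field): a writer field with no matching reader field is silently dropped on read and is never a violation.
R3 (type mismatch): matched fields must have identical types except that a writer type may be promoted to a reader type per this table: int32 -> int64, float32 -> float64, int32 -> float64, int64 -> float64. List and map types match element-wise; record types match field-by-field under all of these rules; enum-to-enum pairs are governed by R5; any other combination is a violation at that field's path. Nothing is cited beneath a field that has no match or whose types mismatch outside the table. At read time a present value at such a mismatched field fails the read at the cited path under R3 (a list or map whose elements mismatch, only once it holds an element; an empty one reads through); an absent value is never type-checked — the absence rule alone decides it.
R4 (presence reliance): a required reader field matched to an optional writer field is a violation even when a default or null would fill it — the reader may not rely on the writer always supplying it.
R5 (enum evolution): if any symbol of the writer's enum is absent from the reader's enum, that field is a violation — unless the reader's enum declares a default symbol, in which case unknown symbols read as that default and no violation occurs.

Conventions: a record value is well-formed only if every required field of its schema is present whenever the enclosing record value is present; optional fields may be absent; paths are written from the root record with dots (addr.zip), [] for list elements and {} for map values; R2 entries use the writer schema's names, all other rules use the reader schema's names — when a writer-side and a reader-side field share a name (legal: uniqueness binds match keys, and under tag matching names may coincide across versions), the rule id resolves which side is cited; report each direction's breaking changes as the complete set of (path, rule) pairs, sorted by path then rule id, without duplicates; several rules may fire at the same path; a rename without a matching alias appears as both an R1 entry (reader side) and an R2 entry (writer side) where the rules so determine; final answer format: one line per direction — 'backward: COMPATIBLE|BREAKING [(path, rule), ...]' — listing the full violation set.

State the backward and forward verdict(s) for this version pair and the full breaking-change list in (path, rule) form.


arrows below run writer -> reader for Shipment
backward analysis of Shipment with v2 as reader and v1 as writer:
  writer optional, Priority -> Priority: reader role maps from writer channel
  writer optional, float32 -> float32: reader score maps from writer score
  writer required, float64 -> float64: reader latitude maps from writer latitude
  writer optional, bool -> bool: reader primary maps from writer primary
  writer required, float64 -> float64: reader factor maps from writer factor
  writer optional, bytes -> bool: reader avatar maps from writer avatar
  writer field scores has no reader counterpart
  breaking: (avatar, R3)
  backward on Shipment therefore BREAKING (1)
forward analysis of Shipment with v1 as reader and v2 as writer:
  writer optional, Priority -> Priority: reader channel maps from writer role
  scores has no writer counterpart
  writer optional, float32 -> float32: reader score maps from writer score
  writer optional, float64 -> float64: reader latitude maps from writer latitude
  writer optional, bool -> bool: reader primary maps from writer primary
  writer required, float64 -> float64: reader factor maps from writer factor
  writer optional, bool -> bytes: reader avatar maps from writer avatar
  breaking: (avatar, R3)
  breaking: (latitude, R1)
  breaking: (latitude, R4)
  breaking: (scores, R1)
  forward on Shipment therefore BREAKING (4)

backward: BREAKING [(avatar, R3)]; forward: BREAKING [(avatar, R3), (latitude, R1), (latitude, R4), (scores, R1)]
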